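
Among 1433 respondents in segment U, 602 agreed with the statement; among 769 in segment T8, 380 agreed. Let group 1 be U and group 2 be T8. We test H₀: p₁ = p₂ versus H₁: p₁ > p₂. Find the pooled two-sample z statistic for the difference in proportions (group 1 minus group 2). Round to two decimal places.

z = -3.33

p̂₁ = 602/1433 ≈ 0.4201, p̂₂ = 380/769 ≈ 0.4941.
Pooled p̂ = (602+380)/(1433+769) = 982/2202 = 0.4460.
SE = √(p̂(1−p̂)(1/n₁+1/n₂)) = √(0.4460·0.5540·0.00199823) = √(0.000493721) = 0.0222.
z = (0.4201 − 0.4941)/0.0222 = -0.0740/0.0222 = -3.33.
p-value = P(Z > -3.333) ≈ 0.9996.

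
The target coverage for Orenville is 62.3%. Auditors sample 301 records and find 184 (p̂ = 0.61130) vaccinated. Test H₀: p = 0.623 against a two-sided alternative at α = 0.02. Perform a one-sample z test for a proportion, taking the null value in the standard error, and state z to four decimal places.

z = -0.4190

p̂ = 184/301 = 0.611296.
SE = √(p₀(1−p₀)/n) = √(0.23487/301) = 0.027934.
z = (0.611296 − 0.623)/0.027934 = -0.011704/0.027934 = -0.4190.
Two-sided p-value ≈ 2·Φ(−0.419) = 0.6752, so at α = 0.02 we fail to reject H₀.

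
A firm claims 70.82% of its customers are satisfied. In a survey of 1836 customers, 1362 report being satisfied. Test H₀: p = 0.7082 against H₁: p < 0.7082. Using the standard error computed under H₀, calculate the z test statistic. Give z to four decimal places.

p̂ = 1362/1836 = 0.7418301.
Under H₀, SE = √(0.7082·0.2918/1836) = √(0.000112556) = 0.0106092.
z = (0.7418301 − 0.7082)/0.0106092 = 0.0336301/0.0106092 = 3.1699.

z = 3.1699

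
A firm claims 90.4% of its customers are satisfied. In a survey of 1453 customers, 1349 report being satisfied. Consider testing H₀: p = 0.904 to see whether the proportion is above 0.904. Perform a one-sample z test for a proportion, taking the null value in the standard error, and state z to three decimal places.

z = 3.160

p̂ = 1349/1453 ≈ 0.928424.
SE = √(p₀(1−p₀)/n) = √(0.086784/1453) = 0.007728.
z = (0.928424 − 0.904)/0.007728 = 0.024424/0.007728 = 3.160.
p-value = P(Z > 3.160) ≈ 0.0008.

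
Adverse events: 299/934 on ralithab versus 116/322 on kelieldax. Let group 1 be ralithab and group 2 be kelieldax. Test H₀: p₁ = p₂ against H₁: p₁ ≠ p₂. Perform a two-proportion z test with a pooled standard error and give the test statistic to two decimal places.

z = -1.32

p̂₁ = 299/934 = 0.3201, p̂₂ = 116/322 = 0.3602.
Pooled p̂ = (299+116)/(934+322) = 415/1256 = 0.3304.
SE = √(0.221241 × 0.00417625) = 0.0304.
z = (0.3201 − 0.3602)/0.0304 = -0.0401/0.0304 = -1.32.
Two-sided p-value ≈ 2·Φ(−1.320) = 0.1869.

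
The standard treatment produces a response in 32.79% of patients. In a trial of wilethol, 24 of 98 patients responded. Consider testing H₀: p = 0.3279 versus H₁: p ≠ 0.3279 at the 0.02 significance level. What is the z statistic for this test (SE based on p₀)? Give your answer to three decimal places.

z = -1.750

p̂ = 24/98 ≈ 0.24490.
Under H₀, SE = √(0.3279·0.6721/98) = √(0.00224879) = 0.04742.
z = (0.24490 − 0.3279)/0.04742 = -0.08300/0.04742 = -1.750.
p-value = 2·P(Z > 1.750) ≈ 0.0801; since p > α = 0.02, fail to reject H₀.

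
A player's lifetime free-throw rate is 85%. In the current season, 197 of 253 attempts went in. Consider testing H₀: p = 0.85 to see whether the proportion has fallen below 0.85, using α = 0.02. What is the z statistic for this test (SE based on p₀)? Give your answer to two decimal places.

z = -3.18

p̂ = 197/253 ≈ 0.7787.
Standard error under H₀: √(0.85×0.15/253) = 0.0224.
z = (0.7787 − 0.85)/0.0224 = -0.0713/0.0224 = -3.18.
p-value = P(Z < -3.178) ≈ 0.0007, so at α = 0.02 we reject H₀.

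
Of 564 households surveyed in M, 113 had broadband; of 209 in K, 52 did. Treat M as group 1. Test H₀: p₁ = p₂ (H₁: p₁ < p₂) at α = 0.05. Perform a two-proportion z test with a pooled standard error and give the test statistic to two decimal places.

z = -1.46

p̂₁ = 113/564 ≈ 0.2004, p̂₂ = 52/209 ≈ 0.2488.
Pooled p̂ = (113+52)/(564+209) = 165/773 = 0.2135.
SE = √(p̂(1−p̂)(1/n₁+1/n₂)) = √(0.2135·0.7865·0.00655774) = √(0.00110099) = 0.0332.
z = (0.2004 − 0.2488)/0.0332 = -0.0484/0.0332 = -1.46.
p-value = P(Z < -1.460) ≈ 0.0721; since p > α = 0.05, fail to reject H₀.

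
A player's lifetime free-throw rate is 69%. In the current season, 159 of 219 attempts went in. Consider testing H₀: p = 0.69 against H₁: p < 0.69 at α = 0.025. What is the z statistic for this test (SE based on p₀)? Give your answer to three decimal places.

z = 1.153

p̂ = 159/219 = 0.72603.
SE = √(p₀(1−p₀)/n) = √(0.2139/219) = 0.03125.
z = (0.72603 − 0.69)/0.03125 = 0.03603/0.03125 = 1.153.
p-value = P(Z < 1.153) ≈ 0.8755. With α = 0.025, fail to reject H₀.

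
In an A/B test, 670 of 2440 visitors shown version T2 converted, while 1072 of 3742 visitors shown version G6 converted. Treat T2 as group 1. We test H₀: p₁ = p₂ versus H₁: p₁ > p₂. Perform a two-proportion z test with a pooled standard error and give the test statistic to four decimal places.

p̂₁ = 670/2440 = 0.274590, p̂₂ = 1072/3742 = 0.286478.
Pooled p̂ = (670+1072)/(2440+3742) = 1742/6182 = 0.281786.
SE = √(0.202383 × 0.000677073) = 0.011706.
z = (0.274590 − 0.286478)/0.011706 = -0.011888/0.011706 = -1.0155.

z = -1.0155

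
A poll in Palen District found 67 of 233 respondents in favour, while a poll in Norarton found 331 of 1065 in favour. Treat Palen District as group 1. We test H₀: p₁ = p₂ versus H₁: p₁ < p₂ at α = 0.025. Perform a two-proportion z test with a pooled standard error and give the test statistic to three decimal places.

z = -0.697

p̂₁ = 67/233 = 0.28755, p̂₂ = 331/1065 = 0.31080.
Pooled p̂ = (67+331)/(233+1065) = 398/1298 = 0.30663.
SE = √(p̂(1−p̂)(1/n₁+1/n₂)) = √(0.30663·0.69337·0.00523081) = √(0.0011121) = 0.03335.
z = (0.28755 − 0.31080)/0.03335 = -0.02325/0.03335 = -0.697.
p-value = P(Z < -0.697) ≈ 0.2429. With α = 0.025, fail to reject H₀.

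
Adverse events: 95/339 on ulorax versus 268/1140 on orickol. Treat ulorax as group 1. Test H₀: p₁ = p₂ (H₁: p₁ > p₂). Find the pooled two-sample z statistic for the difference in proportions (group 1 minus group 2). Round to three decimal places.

p̂₁ = 95/339 ≈ 0.28024, p̂₂ = 268/1140 ≈ 0.23509.
Pooled p̂ = (95+268)/(339+1140) = 363/1479 = 0.24544.
SE = √(p̂(1−p̂)(1/n₁+1/n₂)) = √(0.24544·0.75456·0.00382705) = √(0.000708758) = 0.02662.
z = (0.28024 − 0.23509)/0.02662 = 0.04515/0.02662 = 1.696.
p-value = P(Z > 1.696) ≈ 0.0450.

z = 1.696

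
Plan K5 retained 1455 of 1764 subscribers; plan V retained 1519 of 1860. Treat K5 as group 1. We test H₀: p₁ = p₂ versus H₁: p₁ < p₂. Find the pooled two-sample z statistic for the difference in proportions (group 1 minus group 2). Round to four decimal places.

z = 0.6402

p̂₁ = 1455/1764 = 0.824830, p̂₂ = 1519/1860 = 0.816667.
Pooled p̂ = (1455+1519)/(1764+1860) = 2974/3624 = 0.820640.
SE = √(p̂(1−p̂)(1/n₁+1/n₂)) = √(0.820640·0.179360·0.00110453) = √(0.000162575) = 0.012751.
z = (0.824830 − 0.816667)/0.012751 = 0.008163/0.012751 = 0.6402.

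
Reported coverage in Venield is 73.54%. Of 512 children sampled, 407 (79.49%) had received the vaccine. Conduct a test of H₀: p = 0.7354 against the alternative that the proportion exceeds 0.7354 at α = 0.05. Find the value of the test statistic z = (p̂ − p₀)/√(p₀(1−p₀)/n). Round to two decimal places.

p̂ = 407/512 = 0.7949.
Under H₀, SE = √(0.7354·0.2646/512) = √(0.000380052) = 0.0195.
z = (0.7949 − 0.7354)/0.0195 = 0.0595/0.0195 = 3.05.
p-value = P(Z > 3.053) ≈ 0.0011. With α = 0.05, reject H₀.

z = 3.05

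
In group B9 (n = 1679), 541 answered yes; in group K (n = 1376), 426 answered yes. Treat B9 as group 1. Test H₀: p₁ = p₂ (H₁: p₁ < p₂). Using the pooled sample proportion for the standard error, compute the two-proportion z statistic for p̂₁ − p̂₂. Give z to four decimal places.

p̂₁ = 541/1679 ≈ 0.322216, p̂₂ = 426/1376 ≈ 0.309593.
Pooled p̂ = (541+426)/(1679+1376) = 967/3055 = 0.316530.
SE = √(p̂(1−p̂)(1/n₁+1/n₂)) = √(0.316530·0.683470·0.00132234) = √(0.000286073) = 0.016914.
z = (0.322216 − 0.309593)/0.016914 = 0.012623/0.016914 = 0.7463.
p-value = P(Z < 0.746) ≈ 0.7723.

z = 0.7463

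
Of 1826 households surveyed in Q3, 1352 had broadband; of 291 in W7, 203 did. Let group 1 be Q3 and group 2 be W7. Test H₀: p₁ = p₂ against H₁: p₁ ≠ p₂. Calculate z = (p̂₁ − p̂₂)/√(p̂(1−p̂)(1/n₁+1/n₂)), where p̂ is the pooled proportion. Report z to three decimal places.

p̂₁ = 1352/1826 ≈ 0.740416, p̂₂ = 203/291 ≈ 0.697595.
Pooled p̂ = (1352+203)/(1826+291) = 1555/2117 = 0.734530.
SE = √(0.194996 × 0.00398407) = 0.027873.
z = (0.740416 − 0.697595)/0.027873 = 0.042821/0.027873 = 1.536.
Two-sided p-value ≈ 2·Φ(−1.536) = 0.1245.

z = 1.536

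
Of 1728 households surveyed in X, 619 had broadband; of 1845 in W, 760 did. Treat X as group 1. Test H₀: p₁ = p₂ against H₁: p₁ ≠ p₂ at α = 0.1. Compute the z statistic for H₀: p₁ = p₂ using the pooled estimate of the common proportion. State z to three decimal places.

p̂₁ = 619/1728 ≈ 0.358218, p̂₂ = 760/1845 ≈ 0.411924.
Pooled p̂ = (619+760)/(1728+1845) = 1379/3573 = 0.385950.
SE = √(p̂(1−p̂)(1/n₁+1/n₂)) = √(0.385950·0.614050·0.00112071) = √(0.0002656) = 0.016297.
z = (0.358218 − 0.411924)/0.016297 = -0.053706/0.016297 = -3.295.
Two-sided p-value ≈ 2·Φ(−3.295) = 0.0010, so at α = 0.1 we reject H₀.

z = -3.295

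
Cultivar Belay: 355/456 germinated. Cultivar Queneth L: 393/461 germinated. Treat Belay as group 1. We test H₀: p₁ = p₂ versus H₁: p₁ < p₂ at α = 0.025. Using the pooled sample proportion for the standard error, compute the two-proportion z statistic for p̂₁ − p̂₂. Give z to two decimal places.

p̂₁ = 355/456 ≈ 0.7785, p̂₂ = 393/461 ≈ 0.8525.
Pooled p̂ = (355+393)/(456+461) = 748/917 = 0.8157.
SE = √(0.150331 × 0.00436218) = 0.0256.
z = (0.7785 − 0.8525)/0.0256 = -0.0740/0.0256 = -2.89.
p-value = P(Z < -2.889) ≈ 0.0019; since p < α = 0.025, reject H₀.

z = -2.89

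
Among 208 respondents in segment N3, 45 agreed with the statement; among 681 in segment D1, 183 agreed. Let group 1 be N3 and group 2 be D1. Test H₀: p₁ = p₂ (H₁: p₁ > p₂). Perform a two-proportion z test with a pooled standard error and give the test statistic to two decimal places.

p̂₁ = 45/208 = 0.2163, p̂₂ = 183/681 = 0.2687.
Pooled p̂ = (45+183)/(208+681) = 228/889 = 0.2565.
SE = √(0.190692 × 0.00627612) = 0.0346.
z = (0.2163 − 0.2687)/0.0346 = -0.0524/0.0346 = -1.51.
p-value = P(Z > -1.514) ≈ 0.9350.

z = -1.51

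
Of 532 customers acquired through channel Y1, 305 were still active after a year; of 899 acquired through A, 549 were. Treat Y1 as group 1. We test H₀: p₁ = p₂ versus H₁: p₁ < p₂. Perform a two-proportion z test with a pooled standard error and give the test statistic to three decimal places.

z = -1.393

p̂₁ = 305/532 = 0.57331, p̂₂ = 549/899 = 0.61068.
Pooled p̂ = (305+549)/(532+899) = 854/1431 = 0.59679.
SE = √(0.240633 × 0.00299205) = 0.02683.
z = (0.57331 − 0.61068)/0.02683 = -0.03737/0.02683 = -1.393.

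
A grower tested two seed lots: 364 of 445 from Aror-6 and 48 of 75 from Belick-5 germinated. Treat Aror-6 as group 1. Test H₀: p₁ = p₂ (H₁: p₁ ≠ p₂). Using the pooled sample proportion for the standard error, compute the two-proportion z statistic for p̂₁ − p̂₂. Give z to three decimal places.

p̂₁ = 364/445 ≈ 0.81798, p̂₂ = 48/75 ≈ 0.64000.
Pooled p̂ = (364+48)/(445+75) = 412/520 = 0.79231.
SE = √(p̂(1−p̂)(1/n₁+1/n₂)) = √(0.79231·0.20769·0.0155805) = √(0.00256387) = 0.05063.
z = (0.81798 − 0.64000)/0.05063 = 0.17798/0.05063 = 3.515.

z = 3.515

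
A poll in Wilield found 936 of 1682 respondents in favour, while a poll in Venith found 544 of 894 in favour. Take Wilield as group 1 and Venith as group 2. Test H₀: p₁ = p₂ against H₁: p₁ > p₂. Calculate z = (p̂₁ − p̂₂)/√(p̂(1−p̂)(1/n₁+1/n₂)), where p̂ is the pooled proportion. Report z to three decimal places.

z = -2.542

p̂₁ = 936/1682 ≈ 0.556480, p̂₂ = 544/894 ≈ 0.608501.
Pooled p̂ = (936+544)/(1682+894) = 1480/2576 = 0.574534.
SE = √(0.244445 × 0.0017131) = 0.020464.
z = (0.556480 − 0.608501)/0.020464 = -0.052021/0.020464 = -2.542.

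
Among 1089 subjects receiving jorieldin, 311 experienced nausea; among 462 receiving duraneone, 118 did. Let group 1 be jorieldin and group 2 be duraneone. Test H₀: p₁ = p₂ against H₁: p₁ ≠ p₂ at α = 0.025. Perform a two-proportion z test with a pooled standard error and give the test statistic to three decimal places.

z = 1.215

p̂₁ = 311/1089 = 0.28558, p̂₂ = 118/462 = 0.25541.
Pooled p̂ = (311+118)/(1089+462) = 429/1551 = 0.27660.
SE = √(0.200091 × 0.00308278) = 0.02484.
z = (0.28558 − 0.25541)/0.02484 = 0.03017/0.02484 = 1.215.
p-value = 2·P(Z > 1.215) ≈ 0.2244, so at α = 0.025 we fail to reject H₀.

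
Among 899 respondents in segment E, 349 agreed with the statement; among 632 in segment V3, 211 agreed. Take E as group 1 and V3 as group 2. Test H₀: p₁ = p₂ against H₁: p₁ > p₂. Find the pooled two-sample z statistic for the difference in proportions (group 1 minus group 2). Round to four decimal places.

p̂₁ = 349/899 = 0.388209, p̂₂ = 211/632 = 0.333861.
Pooled p̂ = (349+211)/(899+632) = 560/1531 = 0.365774.
SE = √(0.231983 × 0.00269463) = 0.025002.
z = (0.388209 − 0.333861)/0.025002 = 0.054348/0.025002 = 2.1737.

z = 2.1737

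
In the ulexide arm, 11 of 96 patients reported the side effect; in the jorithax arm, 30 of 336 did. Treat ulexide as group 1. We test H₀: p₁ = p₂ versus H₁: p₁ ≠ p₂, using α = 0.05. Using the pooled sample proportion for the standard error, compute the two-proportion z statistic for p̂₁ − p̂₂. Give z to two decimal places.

z = 0.75

p̂₁ = 11/96 ≈ 0.1146, p̂₂ = 30/336 ≈ 0.0893.
Pooled p̂ = (11+30)/(96+336) = 41/432 = 0.0949.
SE = √(p̂(1−p̂)(1/n₁+1/n₂)) = √(0.0949·0.9051·0.0133929) = √(0.00115045) = 0.0339.
z = (0.1146 − 0.0893)/0.0339 = 0.0253/0.0339 = 0.75.
p-value = 2·P(Z > 0.746) ≈ 0.4558. With α = 0.05, fail to reject H₀.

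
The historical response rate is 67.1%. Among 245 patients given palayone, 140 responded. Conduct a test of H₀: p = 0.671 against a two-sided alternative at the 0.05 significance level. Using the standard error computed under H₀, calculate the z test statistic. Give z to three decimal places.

p̂ = 140/245 = 0.57143.
Standard error under H₀: √(0.671×0.329/245) = 0.03002.
z = (0.57143 − 0.671)/0.03002 = -0.09957/0.03002 = -3.317.
p-value = 2·P(Z > 3.317) ≈ 0.0009; since p < α = 0.05, reject H₀.

z = -3.317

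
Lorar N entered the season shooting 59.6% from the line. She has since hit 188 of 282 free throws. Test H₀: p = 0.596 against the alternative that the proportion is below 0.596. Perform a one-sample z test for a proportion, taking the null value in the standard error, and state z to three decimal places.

p̂ = 188/282 = 0.666667.
Under H₀, SE = √(0.596·0.404/282) = √(0.000853844) = 0.029221.
z = (0.666667 − 0.596)/0.029221 = 0.070667/0.029221 = 2.418.
p-value = P(Z < 2.418) ≈ 0.9922.

z = 2.418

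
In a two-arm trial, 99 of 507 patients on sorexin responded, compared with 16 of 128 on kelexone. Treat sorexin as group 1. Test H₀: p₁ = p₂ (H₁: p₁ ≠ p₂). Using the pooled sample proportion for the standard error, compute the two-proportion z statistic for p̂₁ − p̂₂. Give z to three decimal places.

z = 1.845

p̂₁ = 99/507 = 0.19527, p̂₂ = 16/128 = 0.12500.
Pooled p̂ = (99+16)/(507+128) = 115/635 = 0.18110.
SE = √(p̂(1−p̂)(1/n₁+1/n₂)) = √(0.18110·0.81890·0.00978489) = √(0.00145114) = 0.03809.
z = (0.19527 − 0.12500)/0.03809 = 0.07027/0.03809 = 1.845.
Two-sided p-value ≈ 2·Φ(−1.845) = 0.0651.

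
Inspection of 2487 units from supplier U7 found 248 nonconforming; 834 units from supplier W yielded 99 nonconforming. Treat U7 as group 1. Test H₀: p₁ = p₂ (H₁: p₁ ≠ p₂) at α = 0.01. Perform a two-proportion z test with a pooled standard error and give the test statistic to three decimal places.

p̂₁ = 248/2487 ≈ 0.09972, p̂₂ = 99/834 ≈ 0.11871.
Pooled p̂ = (248+99)/(2487+834) = 347/3321 = 0.10449.
SE = √(0.0935692 × 0.00160113) = 0.01224.
z = (0.09972 − 0.11871)/0.01224 = -0.01899/0.01224 = -1.551.
p-value = 2·P(Z > 1.551) ≈ 0.1209. With α = 0.01, fail to reject H₀.

z = -1.551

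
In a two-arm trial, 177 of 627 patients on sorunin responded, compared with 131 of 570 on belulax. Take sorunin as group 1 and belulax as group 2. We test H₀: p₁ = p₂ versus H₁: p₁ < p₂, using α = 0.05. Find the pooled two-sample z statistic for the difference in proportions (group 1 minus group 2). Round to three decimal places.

p̂₁ = 177/627 = 0.28230, p̂₂ = 131/570 = 0.22982.
Pooled p̂ = (177+131)/(627+570) = 308/1197 = 0.25731.
SE = √(0.191102 × 0.00334928) = 0.02530.
z = (0.28230 − 0.22982)/0.02530 = 0.05248/0.02530 = 2.074.
p-value = P(Z < 2.074) ≈ 0.9810. With α = 0.05, fail to reject H₀.

z = 2.074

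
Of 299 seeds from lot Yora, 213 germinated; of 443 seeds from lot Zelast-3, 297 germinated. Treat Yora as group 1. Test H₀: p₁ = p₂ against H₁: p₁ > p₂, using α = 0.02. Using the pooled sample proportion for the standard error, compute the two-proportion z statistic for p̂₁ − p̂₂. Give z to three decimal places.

z = 1.209

p̂₁ = 213/299 = 0.71237, p̂₂ = 297/443 = 0.67043.
Pooled p̂ = (213+297)/(299+443) = 510/742 = 0.68733.
SE = √(p̂(1−p̂)(1/n₁+1/n₂)) = √(0.68733·0.31267·0.00560182) = √(0.00120387) = 0.03470.
z = (0.71237 − 0.67043)/0.03470 = 0.04194/0.03470 = 1.209.
p-value = P(Z > 1.209) ≈ 0.1133, so at α = 0.02 we fail to reject H₀.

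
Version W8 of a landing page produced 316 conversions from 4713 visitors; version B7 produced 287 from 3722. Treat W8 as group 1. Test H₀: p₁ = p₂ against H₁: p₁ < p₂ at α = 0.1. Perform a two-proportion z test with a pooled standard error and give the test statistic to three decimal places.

z = -1.781

p̂₁ = 316/4713 = 0.06705, p̂₂ = 287/3722 = 0.07711.
Pooled p̂ = (316+287)/(4713+3722) = 603/8435 = 0.07149.
SE = √(0.0663773 × 0.000480852) = 0.00565.
z = (0.06705 − 0.07711)/0.00565 = -0.01006/0.00565 = -1.781.
p-value = P(Z < -1.781) ≈ 0.0375; since p < α = 0.1, reject H₀.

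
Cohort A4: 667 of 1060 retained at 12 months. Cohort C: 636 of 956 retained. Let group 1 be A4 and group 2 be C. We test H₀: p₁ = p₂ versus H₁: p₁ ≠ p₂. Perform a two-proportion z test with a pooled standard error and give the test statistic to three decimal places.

z = -1.689

p̂₁ = 667/1060 ≈ 0.62925, p̂₂ = 636/956 ≈ 0.66527.
Pooled p̂ = (667+636)/(1060+956) = 1303/2016 = 0.64633.
SE = √(p̂(1−p̂)(1/n₁+1/n₂)) = √(0.64633·0.35367·0.00198942) = √(0.000454757) = 0.02133.
z = (0.62925 − 0.66527)/0.02133 = -0.03602/0.02133 = -1.689.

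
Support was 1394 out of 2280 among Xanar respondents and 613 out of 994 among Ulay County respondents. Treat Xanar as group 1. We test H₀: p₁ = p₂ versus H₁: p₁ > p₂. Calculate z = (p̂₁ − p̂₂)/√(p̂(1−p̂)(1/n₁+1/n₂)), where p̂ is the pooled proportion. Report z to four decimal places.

p̂₁ = 1394/2280 = 0.611404, p̂₂ = 613/994 = 0.616700.
Pooled p̂ = (1394+613)/(2280+994) = 2007/3274 = 0.613012.
SE = √(p̂(1−p̂)(1/n₁+1/n₂)) = √(0.613012·0.386988·0.00144463) = √(0.000342708) = 0.018512.
z = (0.611404 − 0.616700)/0.018512 = -0.005296/0.018512 = -0.2861.

z = -0.2861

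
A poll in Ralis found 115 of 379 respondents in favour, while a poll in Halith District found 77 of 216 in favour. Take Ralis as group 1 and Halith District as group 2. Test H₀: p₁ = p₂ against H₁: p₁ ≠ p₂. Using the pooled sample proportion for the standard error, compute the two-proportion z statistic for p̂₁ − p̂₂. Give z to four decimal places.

p̂₁ = 115/379 = 0.303430, p̂₂ = 77/216 = 0.356481.
Pooled p̂ = (115+77)/(379+216) = 192/595 = 0.322689.
SE = √(p̂(1−p̂)(1/n₁+1/n₂)) = √(0.322689·0.677311·0.00726815) = √(0.00158853) = 0.039856.
z = (0.303430 − 0.356481)/0.039856 = -0.053051/0.039856 = -1.3311.

z = -1.3311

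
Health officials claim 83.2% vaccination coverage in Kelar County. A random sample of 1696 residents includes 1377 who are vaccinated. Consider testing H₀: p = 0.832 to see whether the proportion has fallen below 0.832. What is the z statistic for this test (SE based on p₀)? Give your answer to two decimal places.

z = -2.21

p̂ = 1377/1696 = 0.8119.
Under H₀, SE = √(0.832·0.168/1696) = √(8.24151e-05) = 0.0091.
z = (0.8119 − 0.832)/0.0091 = -0.0201/0.0091 = -2.21.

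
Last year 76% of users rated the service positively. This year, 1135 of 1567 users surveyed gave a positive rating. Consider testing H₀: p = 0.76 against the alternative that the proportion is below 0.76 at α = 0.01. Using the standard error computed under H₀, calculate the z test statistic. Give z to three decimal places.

p̂ = 1135/1567 = 0.72431.
Standard error under H₀: √(0.76×0.24/1567) = 0.01079.
z = (0.72431 − 0.76)/0.01079 = -0.03569/0.01079 = -3.308.
p-value = P(Z < -3.308) ≈ 0.0005. With α = 0.01, reject H₀.

z = -3.308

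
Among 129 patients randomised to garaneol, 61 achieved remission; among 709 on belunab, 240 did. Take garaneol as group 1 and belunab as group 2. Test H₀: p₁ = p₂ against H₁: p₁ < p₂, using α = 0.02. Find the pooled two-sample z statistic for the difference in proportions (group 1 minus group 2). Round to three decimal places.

z = 2.926

p̂₁ = 61/129 ≈ 0.47287, p̂₂ = 240/709 ≈ 0.33850.
Pooled p̂ = (61+240)/(129+709) = 301/838 = 0.35919.
SE = √(0.230172 × 0.00916238) = 0.04592.
z = (0.47287 − 0.33850)/0.04592 = 0.13437/0.04592 = 2.926.
p-value = P(Z < 2.926) ≈ 0.9983. With α = 0.02, fail to reject H₀.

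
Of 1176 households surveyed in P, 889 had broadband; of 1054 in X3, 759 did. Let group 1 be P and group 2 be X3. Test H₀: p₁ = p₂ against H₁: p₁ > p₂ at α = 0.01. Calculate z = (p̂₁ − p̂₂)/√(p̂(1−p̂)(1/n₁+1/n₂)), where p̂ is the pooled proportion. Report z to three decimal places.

p̂₁ = 889/1176 ≈ 0.75595, p̂₂ = 759/1054 ≈ 0.72011.
Pooled p̂ = (889+759)/(1176+1054) = 1648/2230 = 0.73901.
SE = √(p̂(1−p̂)(1/n₁+1/n₂)) = √(0.73901·0.26099·0.00179911) = √(0.000346998) = 0.01863.
z = (0.75595 − 0.72011)/0.01863 = 0.03584/0.01863 = 1.924.
p-value = P(Z > 1.924) ≈ 0.0272. With α = 0.01, fail to reject H₀.

z = 1.924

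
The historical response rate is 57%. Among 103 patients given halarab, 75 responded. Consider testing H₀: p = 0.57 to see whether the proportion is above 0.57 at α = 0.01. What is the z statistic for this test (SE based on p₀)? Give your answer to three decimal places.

p̂ = 75/103 ≈ 0.72816.
SE = √(p₀(1−p₀)/n) = √(0.2451/103) = 0.04878.
z = (0.72816 − 0.57)/0.04878 = 0.15816/0.04878 = 3.242.
p-value = P(Z > 3.242) ≈ 0.0006, so at α = 0.01 we reject H₀.

z = 3.242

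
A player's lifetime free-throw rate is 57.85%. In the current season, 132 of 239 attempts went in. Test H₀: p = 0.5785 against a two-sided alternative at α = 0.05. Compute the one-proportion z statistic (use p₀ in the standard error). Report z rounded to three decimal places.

p̂ = 132/239 = 0.55230.
Under H₀, SE = √(0.5785·0.4215/239) = √(0.00102024) = 0.03194.
z = (0.55230 − 0.5785)/0.03194 = -0.02620/0.03194 = -0.820.
Two-sided p-value ≈ 2·Φ(−0.820) = 0.4121. With α = 0.05, fail to reject H₀.

z = -0.820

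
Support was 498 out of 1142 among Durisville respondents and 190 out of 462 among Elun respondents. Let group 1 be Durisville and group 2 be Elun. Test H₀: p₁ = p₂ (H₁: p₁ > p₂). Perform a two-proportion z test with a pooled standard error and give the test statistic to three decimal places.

p̂₁ = 498/1142 ≈ 0.436077, p̂₂ = 190/462 ≈ 0.411255.
Pooled p̂ = (498+190)/(1142+462) = 688/1604 = 0.428928.
SE = √(p̂(1−p̂)(1/n₁+1/n₂)) = √(0.428928·0.571072·0.00304016) = √(0.000744683) = 0.027289.
z = (0.436077 − 0.411255)/0.027289 = 0.024822/0.027289 = 0.910.

z = 0.910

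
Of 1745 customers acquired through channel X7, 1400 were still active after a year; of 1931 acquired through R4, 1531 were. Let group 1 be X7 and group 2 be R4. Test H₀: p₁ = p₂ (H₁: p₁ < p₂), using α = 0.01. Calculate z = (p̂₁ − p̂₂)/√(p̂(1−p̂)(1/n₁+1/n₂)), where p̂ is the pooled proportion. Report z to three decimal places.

p̂₁ = 1400/1745 = 0.80229, p̂₂ = 1531/1931 = 0.79285.
Pooled p̂ = (1400+1531)/(1745+1931) = 2931/3676 = 0.79733.
SE = √(0.161592 × 0.00109093) = 0.01328.
z = (0.80229 − 0.79285)/0.01328 = 0.00944/0.01328 = 0.711.
p-value = P(Z < 0.711) ≈ 0.7614; since p > α = 0.01, fail to reject H₀.

z = 0.711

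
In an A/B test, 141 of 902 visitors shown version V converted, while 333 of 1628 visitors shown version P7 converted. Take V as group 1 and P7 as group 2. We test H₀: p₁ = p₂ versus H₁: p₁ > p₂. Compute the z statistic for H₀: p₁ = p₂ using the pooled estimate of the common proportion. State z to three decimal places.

z = -2.978

p̂₁ = 141/902 = 0.156319, p̂₂ = 333/1628 = 0.204545.
Pooled p̂ = (141+333)/(902+1628) = 474/2530 = 0.187352.
SE = √(p̂(1−p̂)(1/n₁+1/n₂)) = √(0.187352·0.812648·0.0017229) = √(0.000262313) = 0.016196.
z = (0.156319 − 0.204545)/0.016196 = -0.048226/0.016196 = -2.978.
p-value = P(Z > -2.978) ≈ 0.9985.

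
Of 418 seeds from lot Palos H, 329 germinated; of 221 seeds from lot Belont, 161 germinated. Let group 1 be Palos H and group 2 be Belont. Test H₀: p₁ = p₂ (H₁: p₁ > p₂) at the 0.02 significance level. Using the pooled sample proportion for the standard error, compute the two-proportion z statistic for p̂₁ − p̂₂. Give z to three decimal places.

z = 1.666

p̂₁ = 329/418 ≈ 0.787081, p̂₂ = 161/221 ≈ 0.728507.
Pooled p̂ = (329+161)/(418+221) = 490/639 = 0.766823.
SE = √(0.178805 × 0.00691723) = 0.035169.
z = (0.787081 − 0.728507)/0.035169 = 0.058574/0.035169 = 1.666.
p-value = P(Z > 1.666) ≈ 0.0479, so at α = 0.02 we fail to reject H₀.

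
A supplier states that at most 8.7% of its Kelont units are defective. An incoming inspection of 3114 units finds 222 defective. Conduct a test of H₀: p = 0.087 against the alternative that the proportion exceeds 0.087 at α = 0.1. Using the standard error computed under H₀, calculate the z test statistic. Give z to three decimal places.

p̂ = 222/3114 ≈ 0.071291.
Standard error under H₀: √(0.087×0.913/3114) = 0.005051.
z = (0.071291 − 0.087)/0.005051 = -0.015709/0.005051 = -3.110.
p-value = P(Z > -3.110) ≈ 0.9991, so at α = 0.1 we fail to reject H₀.

z = -3.110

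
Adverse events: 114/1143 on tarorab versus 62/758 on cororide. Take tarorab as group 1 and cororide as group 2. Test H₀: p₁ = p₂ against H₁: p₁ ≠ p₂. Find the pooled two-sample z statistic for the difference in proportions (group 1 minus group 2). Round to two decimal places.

p̂₁ = 114/1143 = 0.0997, p̂₂ = 62/758 = 0.0818.
Pooled p̂ = (114+62)/(1143+758) = 176/1901 = 0.0926.
SE = √(p̂(1−p̂)(1/n₁+1/n₂)) = √(0.0926·0.9074·0.00219415) = √(0.000184333) = 0.0136.
z = (0.0997 − 0.0818)/0.0136 = 0.0179/0.0136 = 1.32.
Two-sided p-value ≈ 2·Φ(−1.322) = 0.1863.

z = 1.32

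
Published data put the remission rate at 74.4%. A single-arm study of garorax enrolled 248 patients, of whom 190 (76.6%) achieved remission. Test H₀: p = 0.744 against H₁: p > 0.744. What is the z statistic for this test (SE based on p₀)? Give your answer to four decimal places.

z = 0.7985

p̂ = 190/248 ≈ 0.766129.
Standard error under H₀: √(0.744×0.256/248) = 0.027713.
z = (0.766129 − 0.744)/0.027713 = 0.022129/0.027713 = 0.7985.
p-value = P(Z > 0.799) ≈ 0.2123.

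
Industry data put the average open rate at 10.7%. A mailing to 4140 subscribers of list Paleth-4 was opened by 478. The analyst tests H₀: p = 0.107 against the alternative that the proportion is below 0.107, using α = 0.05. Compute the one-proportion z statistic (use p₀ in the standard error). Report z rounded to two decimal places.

z = 1.76

p̂ = 478/4140 ≈ 0.11546.
SE = √(p₀(1−p₀)/n) = √(0.095551/4140) = 0.00480.
z = (0.11546 − 0.107)/0.00480 = 0.00846/0.00480 = 1.76.
p-value = P(Z < 1.761) ≈ 0.9609, so at α = 0.05 we fail to reject H₀.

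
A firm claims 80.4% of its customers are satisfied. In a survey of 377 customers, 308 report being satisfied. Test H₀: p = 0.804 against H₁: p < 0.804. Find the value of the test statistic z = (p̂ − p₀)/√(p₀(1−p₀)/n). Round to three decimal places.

p̂ = 308/377 ≈ 0.81698.
Under H₀, SE = √(0.804·0.196/377) = √(0.000417995) = 0.02044.
z = (0.81698 − 0.804)/0.02044 = 0.01298/0.02044 = 0.635.

z = 0.635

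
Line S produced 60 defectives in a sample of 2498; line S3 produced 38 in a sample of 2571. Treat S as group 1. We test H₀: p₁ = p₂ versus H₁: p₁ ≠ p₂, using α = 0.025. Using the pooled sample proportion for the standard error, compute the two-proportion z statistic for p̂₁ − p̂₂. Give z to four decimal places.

p̂₁ = 60/2498 ≈ 0.0240192, p̂₂ = 38/2571 ≈ 0.0147802.
Pooled p̂ = (60+38)/(2498+2571) = 98/5069 = 0.0193332.
SE = √(p̂(1−p̂)(1/n₁+1/n₂)) = √(0.0193332·0.9806668·0.000789274) = √(1.49642e-05) = 0.0038684.
z = (0.0240192 − 0.0147802)/0.0038684 = 0.0092390/0.0038684 = 2.3883.
p-value = 2·P(Z > 2.388) ≈ 0.0169, so at α = 0.025 we reject H₀.

z = 2.3883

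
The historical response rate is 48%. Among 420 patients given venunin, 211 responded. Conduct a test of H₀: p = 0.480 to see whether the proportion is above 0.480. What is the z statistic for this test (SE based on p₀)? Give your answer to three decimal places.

p̂ = 211/420 ≈ 0.50238.
Under H₀, SE = √(0.48·0.52/420) = √(0.000594286) = 0.02438.
z = (0.50238 − 0.48)/0.02438 = 0.02238/0.02438 = 0.918.

z = 0.918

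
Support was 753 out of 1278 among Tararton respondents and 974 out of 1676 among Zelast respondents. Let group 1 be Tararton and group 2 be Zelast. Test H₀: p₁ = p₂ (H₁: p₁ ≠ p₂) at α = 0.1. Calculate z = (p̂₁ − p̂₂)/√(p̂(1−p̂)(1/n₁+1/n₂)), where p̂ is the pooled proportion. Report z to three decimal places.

z = 0.440

p̂₁ = 753/1278 = 0.58920, p̂₂ = 974/1676 = 0.58115.
Pooled p̂ = (753+974)/(1278+1676) = 1727/2954 = 0.58463.
SE = √(p̂(1−p̂)(1/n₁+1/n₂)) = √(0.58463·0.41537·0.00137913) = √(0.000334905) = 0.01830.
z = (0.58920 − 0.58115)/0.01830 = 0.00805/0.01830 = 0.440.
p-value = 2·P(Z > 0.440) ≈ 0.6598, so at α = 0.1 we fail to reject H₀.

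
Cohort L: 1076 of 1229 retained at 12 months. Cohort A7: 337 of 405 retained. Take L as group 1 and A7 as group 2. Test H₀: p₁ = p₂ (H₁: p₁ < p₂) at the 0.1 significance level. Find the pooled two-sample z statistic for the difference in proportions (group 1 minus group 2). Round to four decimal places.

p̂₁ = 1076/1229 = 0.875509, p̂₂ = 337/405 = 0.832099.
Pooled p̂ = (1076+337)/(1229+405) = 1413/1634 = 0.864749.
SE = √(p̂(1−p̂)(1/n₁+1/n₂)) = √(0.864749·0.135251·0.00328281) = √(0.000383951) = 0.019595.
z = (0.875509 − 0.832099)/0.019595 = 0.043410/0.019595 = 2.2154.
p-value = P(Z < 2.215) ≈ 0.9866. With α = 0.1, fail to reject H₀.

z = 2.2154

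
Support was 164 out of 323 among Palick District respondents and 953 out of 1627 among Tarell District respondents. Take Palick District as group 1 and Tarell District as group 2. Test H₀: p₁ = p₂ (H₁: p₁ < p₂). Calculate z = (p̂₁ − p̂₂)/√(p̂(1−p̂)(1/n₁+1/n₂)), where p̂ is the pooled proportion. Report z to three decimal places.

z = -2.589

p̂₁ = 164/323 = 0.50774, p̂₂ = 953/1627 = 0.58574.
Pooled p̂ = (164+953)/(323+1627) = 1117/1950 = 0.57282.
SE = √(p̂(1−p̂)(1/n₁+1/n₂)) = √(0.57282·0.42718·0.0037106) = √(0.000907974) = 0.03013.
z = (0.50774 − 0.58574)/0.03013 = -0.07800/0.03013 = -2.589.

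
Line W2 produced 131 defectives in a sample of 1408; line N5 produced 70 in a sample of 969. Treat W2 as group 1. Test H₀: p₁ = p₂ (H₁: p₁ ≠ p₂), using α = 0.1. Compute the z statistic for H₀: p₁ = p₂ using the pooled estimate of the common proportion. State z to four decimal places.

z = 1.7911

p̂₁ = 131/1408 = 0.0930398, p̂₂ = 70/969 = 0.0722394.
Pooled p̂ = (131+70)/(1408+969) = 201/2377 = 0.0845604.
SE = √(p̂(1−p̂)(1/n₁+1/n₂)) = √(0.0845604·0.9154396·0.00174222) = √(0.000134865) = 0.0116131.
z = (0.0930398 − 0.0722394)/0.0116131 = 0.0208004/0.0116131 = 1.7911.
p-value = 2·P(Z > 1.791) ≈ 0.0733; since p < α = 0.1, reject H₀.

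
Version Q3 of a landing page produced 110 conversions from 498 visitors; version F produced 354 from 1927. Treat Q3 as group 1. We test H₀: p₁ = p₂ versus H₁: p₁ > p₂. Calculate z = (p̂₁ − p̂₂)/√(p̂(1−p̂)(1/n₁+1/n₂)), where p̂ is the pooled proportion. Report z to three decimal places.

z = 1.880

p̂₁ = 110/498 ≈ 0.22088, p̂₂ = 354/1927 ≈ 0.18371.
Pooled p̂ = (110+354)/(498+1927) = 464/2425 = 0.19134.
SE = √(0.154729 × 0.00252697) = 0.01977.
z = (0.22088 − 0.18371)/0.01977 = 0.03717/0.01977 = 1.880.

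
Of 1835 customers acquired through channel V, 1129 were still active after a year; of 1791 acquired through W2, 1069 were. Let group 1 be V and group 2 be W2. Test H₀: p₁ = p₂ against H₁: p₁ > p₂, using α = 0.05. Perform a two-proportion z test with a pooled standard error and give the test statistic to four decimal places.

p̂₁ = 1129/1835 ≈ 0.615259, p̂₂ = 1069/1791 ≈ 0.596873.
Pooled p̂ = (1129+1069)/(1835+1791) = 2198/3626 = 0.606178.
SE = √(p̂(1−p̂)(1/n₁+1/n₂)) = √(0.606178·0.393822·0.00110331) = √(0.000263388) = 0.016229.
z = (0.615259 − 0.596873)/0.016229 = 0.018386/0.016229 = 1.1329.
p-value = P(Z > 1.133) ≈ 0.1286. With α = 0.05, fail to reject H₀.

z = 1.1329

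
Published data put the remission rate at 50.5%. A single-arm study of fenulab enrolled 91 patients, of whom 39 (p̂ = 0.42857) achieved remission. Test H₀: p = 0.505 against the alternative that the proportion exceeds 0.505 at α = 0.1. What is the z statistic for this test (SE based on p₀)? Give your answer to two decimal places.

z = -1.46

p̂ = 39/91 ≈ 0.4286.
Under H₀, SE = √(0.505·0.495/91) = √(0.00274698) = 0.0524.
z = (0.4286 − 0.505)/0.0524 = -0.0764/0.0524 = -1.46.
p-value = P(Z > -1.458) ≈ 0.9276. With α = 0.1, fail to reject H₀.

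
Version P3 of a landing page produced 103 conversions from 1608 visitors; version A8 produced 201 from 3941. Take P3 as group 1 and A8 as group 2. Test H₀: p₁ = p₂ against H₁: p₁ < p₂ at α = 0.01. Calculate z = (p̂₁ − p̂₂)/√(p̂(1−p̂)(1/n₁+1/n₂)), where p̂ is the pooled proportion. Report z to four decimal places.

p̂₁ = 103/1608 = 0.064055, p̂₂ = 201/3941 = 0.051002.
Pooled p̂ = (103+201)/(1608+3941) = 304/5549 = 0.054785.
SE = √(p̂(1−p̂)(1/n₁+1/n₂)) = √(0.054785·0.945215·0.000875633) = √(4.53432e-05) = 0.006734.
z = (0.064055 − 0.051002)/0.006734 = 0.013053/0.006734 = 1.9384.
p-value = P(Z < 1.938) ≈ 0.9737; since p > α = 0.01, fail to reject H₀.

z = 1.9384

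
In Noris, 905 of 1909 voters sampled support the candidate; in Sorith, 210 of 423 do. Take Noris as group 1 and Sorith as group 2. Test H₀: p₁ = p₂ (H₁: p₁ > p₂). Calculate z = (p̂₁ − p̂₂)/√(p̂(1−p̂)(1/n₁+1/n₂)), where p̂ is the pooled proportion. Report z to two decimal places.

p̂₁ = 905/1909 ≈ 0.47407, p̂₂ = 210/423 ≈ 0.49645.
Pooled p̂ = (905+210)/(1909+423) = 1115/2332 = 0.47813.
SE = √(p̂(1−p̂)(1/n₁+1/n₂)) = √(0.47813·0.52187·0.0028879) = √(0.000720594) = 0.02684.
z = (0.47407 − 0.49645)/0.02684 = -0.02238/0.02684 = -0.83.
p-value = P(Z > -0.834) ≈ 0.7978.

z = -0.83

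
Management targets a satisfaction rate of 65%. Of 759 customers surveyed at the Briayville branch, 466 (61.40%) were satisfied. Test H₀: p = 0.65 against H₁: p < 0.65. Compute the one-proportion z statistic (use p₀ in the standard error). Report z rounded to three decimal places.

p̂ = 466/759 ≈ 0.61397.
SE = √(p₀(1−p₀)/n) = √(0.2275/759) = 0.01731.
z = (0.61397 − 0.65)/0.01731 = -0.03603/0.01731 = -2.081.

z = -2.081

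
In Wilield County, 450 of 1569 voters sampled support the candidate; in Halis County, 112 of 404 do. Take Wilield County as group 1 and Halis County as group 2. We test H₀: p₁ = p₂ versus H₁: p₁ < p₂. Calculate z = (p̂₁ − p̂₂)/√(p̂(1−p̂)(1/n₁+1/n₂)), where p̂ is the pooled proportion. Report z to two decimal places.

z = 0.38

p̂₁ = 450/1569 ≈ 0.2868, p̂₂ = 112/404 ≈ 0.2772.
Pooled p̂ = (450+112)/(1569+404) = 562/1973 = 0.2848.
SE = √(p̂(1−p̂)(1/n₁+1/n₂)) = √(0.2848·0.7152·0.0031126) = √(0.000634062) = 0.0252.
z = (0.2868 − 0.2772)/0.0252 = 0.0096/0.0252 = 0.38.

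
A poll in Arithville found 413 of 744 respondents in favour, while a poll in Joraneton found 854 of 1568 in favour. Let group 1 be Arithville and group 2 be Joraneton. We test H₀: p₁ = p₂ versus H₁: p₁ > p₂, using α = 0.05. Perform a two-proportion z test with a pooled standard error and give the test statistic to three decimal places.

p̂₁ = 413/744 ≈ 0.55511, p̂₂ = 854/1568 ≈ 0.54464.
Pooled p̂ = (413+854)/(744+1568) = 1267/2312 = 0.54801.
SE = √(0.247695 × 0.00198184) = 0.02216.
z = (0.55511 − 0.54464)/0.02216 = 0.01047/0.02216 = 0.472.
p-value = P(Z > 0.472) ≈ 0.3184. With α = 0.05, fail to reject H₀.

z = 0.472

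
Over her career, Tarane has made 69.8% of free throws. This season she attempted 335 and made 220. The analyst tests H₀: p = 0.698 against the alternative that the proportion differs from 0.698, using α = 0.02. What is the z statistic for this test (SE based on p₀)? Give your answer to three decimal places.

p̂ = 220/335 ≈ 0.65672.
Under H₀, SE = √(0.698·0.302/335) = √(0.000629242) = 0.02508.
z = (0.65672 − 0.698)/0.02508 = -0.04128/0.02508 = -1.646.
Two-sided p-value ≈ 2·Φ(−1.646) = 0.0998, so at α = 0.02 we fail to reject H₀.

z = -1.646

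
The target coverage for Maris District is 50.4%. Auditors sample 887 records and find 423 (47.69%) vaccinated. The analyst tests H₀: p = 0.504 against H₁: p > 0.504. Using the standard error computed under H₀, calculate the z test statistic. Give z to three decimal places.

p̂ = 423/887 ≈ 0.47689.
Under H₀, SE = √(0.504·0.496/887) = √(0.000281831) = 0.01679.
z = (0.47689 − 0.504)/0.01679 = -0.02711/0.01679 = -1.615.

z = -1.615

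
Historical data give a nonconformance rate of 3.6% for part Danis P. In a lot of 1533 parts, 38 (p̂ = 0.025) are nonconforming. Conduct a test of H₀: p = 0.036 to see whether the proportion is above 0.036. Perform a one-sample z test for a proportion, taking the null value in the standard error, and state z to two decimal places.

p̂ = 38/1533 ≈ 0.02479.
Standard error under H₀: √(0.036×0.964/1533) = 0.00476.
z = (0.02479 − 0.036)/0.00476 = -0.01121/0.00476 = -2.36.
p-value = P(Z > -2.356) ≈ 0.9908.

z = -2.36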